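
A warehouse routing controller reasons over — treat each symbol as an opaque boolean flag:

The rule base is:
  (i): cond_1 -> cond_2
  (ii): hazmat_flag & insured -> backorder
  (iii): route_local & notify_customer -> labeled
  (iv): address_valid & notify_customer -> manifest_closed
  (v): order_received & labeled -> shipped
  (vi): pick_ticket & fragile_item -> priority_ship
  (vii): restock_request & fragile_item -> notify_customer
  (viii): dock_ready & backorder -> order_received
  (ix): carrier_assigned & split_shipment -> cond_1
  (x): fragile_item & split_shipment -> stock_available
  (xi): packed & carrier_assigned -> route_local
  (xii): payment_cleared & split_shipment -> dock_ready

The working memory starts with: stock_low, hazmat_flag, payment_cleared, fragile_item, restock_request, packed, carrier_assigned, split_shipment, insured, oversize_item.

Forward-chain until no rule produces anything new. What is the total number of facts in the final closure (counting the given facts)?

20

Round 1: (ii) [hazmat_flag & insured -> backorder]; (vii) [restock_request & fragile_item -> notify_customer]; (ix) [carrier_assigned & split_shipment -> cond_1]; (x) [fragile_item & split_shipment -> stock_available]; (xi) [packed & carrier_assigned -> route_local]; (xii) [payment_cleared & split_shipment -> dock_ready]. New: backorder, notify_customer, cond_1, stock_available, route_local, dock_ready.
Round 2: (i) [cond_1 -> cond_2]; (iii) [route_local & notify_customer -> labeled]; (viii) [dock_ready & backorder -> order_received]. New: cond_2, labeled, order_received.
Round 3: (v) [order_received & labeled -> shipped]. New: shipped.
Closure: {backorder, carrier_assigned, cond_1, cond_2, dock_ready, fragile_item, hazmat_flag, insured, labeled, notify_customer, order_received, oversize_item, packed, payment_cleared, restock_request, route_local, shipped, split_shipment, stock_available, stock_low} — 20 facts.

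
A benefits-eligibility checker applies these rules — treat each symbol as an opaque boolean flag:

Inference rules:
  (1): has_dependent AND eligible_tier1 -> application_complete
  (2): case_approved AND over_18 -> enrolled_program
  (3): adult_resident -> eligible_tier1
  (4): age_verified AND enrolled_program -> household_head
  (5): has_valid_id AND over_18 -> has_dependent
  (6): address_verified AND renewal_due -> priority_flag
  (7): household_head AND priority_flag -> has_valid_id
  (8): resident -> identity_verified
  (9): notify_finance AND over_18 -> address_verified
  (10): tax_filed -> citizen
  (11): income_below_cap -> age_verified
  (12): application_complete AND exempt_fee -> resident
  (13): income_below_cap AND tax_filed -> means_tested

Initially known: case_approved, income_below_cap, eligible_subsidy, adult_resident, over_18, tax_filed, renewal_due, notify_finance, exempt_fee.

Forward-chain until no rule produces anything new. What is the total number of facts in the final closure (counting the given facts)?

22

Round 1 — (2), (3), (9), (10), (11), (13), derive enrolled_program, eligible_tier1, address_verified, citizen, age_verified, means_tested.
Round 2 — (4), (6), derive household_head, priority_flag.
Round 3 — (7), derive has_valid_id.
Round 4 — (5), derive has_dependent.
Round 5 — (1), derive application_complete.
Round 6 — (12), derive resident.
Round 7 — (8), derive identity_verified.
Closure: {address_verified, adult_resident, age_verified, application_complete, case_approved, citizen, eligible_subsidy, eligible_tier1, enrolled_program, exempt_fee, has_dependent, has_valid_id, household_head, identity_verified, income_below_cap, means_tested, notify_finance, over_18, priority_flag, renewal_due, resident, tax_filed} — 22 facts.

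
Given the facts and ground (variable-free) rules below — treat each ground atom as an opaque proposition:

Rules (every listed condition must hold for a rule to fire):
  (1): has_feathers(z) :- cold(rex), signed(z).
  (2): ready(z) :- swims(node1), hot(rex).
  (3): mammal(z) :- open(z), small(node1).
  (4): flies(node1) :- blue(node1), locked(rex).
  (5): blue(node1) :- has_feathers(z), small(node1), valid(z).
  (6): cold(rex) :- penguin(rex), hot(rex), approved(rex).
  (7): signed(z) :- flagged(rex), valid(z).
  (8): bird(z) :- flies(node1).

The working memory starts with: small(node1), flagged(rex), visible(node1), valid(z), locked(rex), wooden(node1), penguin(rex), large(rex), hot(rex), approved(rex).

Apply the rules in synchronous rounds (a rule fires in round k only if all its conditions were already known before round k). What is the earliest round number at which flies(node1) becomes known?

4

[1] (6) [cold(rex) :- penguin(rex), hot(rex), approved(rex).]; (7) [signed(z) :- flagged(rex), valid(z).]. ⇒ new: cold(rex), signed(z).
[2] (1) [has_feathers(z) :- cold(rex), signed(z).]. ⇒ new: has_feathers(z).
[3] (5) [blue(node1) :- has_feathers(z), small(node1), valid(z).]. ⇒ new: blue(node1).
[4] (4) [flies(node1) :- blue(node1), locked(rex).]. ⇒ new: flies(node1).
flies(node1) first appears in round 4.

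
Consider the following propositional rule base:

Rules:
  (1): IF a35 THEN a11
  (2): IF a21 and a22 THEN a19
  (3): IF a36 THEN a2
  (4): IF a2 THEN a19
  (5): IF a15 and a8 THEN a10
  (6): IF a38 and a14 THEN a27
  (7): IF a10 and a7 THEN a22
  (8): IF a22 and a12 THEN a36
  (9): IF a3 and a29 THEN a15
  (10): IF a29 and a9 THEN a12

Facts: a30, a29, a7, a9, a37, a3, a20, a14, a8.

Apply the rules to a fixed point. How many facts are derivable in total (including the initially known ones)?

Round 1: (9) [IF a3 and a29 THEN a15]; (10) [IF a29 and a9 THEN a12]. Adds a15, a12.
Round 2: (5) [IF a15 and a8 THEN a10]. Adds a10.
Round 3: (7) [IF a10 and a7 THEN a22]. Adds a22.
Round 4: (8) [IF a22 and a12 THEN a36]. Adds a36.
Round 5: (3) [IF a36 THEN a2]. Adds a2.
Round 6: (4) [IF a2 THEN a19]. Adds a19.
Closure: {a10, a12, a14, a15, a19, a2, a20, a22, a29, a3, a30, a36, a37, a7, a8, a9} — 16 facts.

16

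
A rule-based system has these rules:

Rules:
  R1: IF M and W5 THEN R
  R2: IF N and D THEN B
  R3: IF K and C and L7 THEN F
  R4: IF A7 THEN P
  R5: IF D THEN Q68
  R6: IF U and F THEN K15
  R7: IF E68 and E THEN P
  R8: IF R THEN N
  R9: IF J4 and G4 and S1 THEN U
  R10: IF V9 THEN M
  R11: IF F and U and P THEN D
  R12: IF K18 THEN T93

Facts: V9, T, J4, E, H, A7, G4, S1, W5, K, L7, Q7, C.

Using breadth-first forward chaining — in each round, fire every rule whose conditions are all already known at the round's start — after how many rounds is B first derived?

4

Round 1 fires R3, R4, R9, R10, giving F, P, U, M.
Round 2 fires R1, R6, R11, giving R, K15, D.
Round 3 fires R5, R8, giving Q68, N.
Round 4 fires R2, giving B.
B first appears in round 4.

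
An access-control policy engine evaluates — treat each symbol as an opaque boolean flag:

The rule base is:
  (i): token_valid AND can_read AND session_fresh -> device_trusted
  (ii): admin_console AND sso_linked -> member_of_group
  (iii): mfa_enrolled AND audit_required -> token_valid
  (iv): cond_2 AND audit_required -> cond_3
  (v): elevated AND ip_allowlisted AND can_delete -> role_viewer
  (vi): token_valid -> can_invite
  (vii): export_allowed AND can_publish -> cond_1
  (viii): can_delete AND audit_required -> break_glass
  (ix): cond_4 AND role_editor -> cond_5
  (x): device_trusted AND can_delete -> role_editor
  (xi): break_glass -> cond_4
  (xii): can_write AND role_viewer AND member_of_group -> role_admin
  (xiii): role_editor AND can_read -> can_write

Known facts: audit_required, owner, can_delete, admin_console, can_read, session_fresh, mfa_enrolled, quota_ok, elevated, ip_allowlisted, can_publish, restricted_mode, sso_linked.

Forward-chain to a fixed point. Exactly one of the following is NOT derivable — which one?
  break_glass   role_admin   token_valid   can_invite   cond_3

Round 1: (ii) [admin_console AND sso_linked -> member_of_group]; (iii) [mfa_enrolled AND audit_required -> token_valid]; (v) [elevated AND ip_allowlisted AND can_delete -> role_viewer]; (viii) [can_delete AND audit_required -> break_glass]. New: member_of_group, token_valid, role_viewer, break_glass.
Round 2: (i) [token_valid AND can_read AND session_fresh -> device_trusted]; (vi) [token_valid -> can_invite]; (xi) [break_glass -> cond_4]. New: device_trusted, can_invite, cond_4.
Round 3: (x) [device_trusted AND can_delete -> role_editor]. New: role_editor.
Round 4: (ix) [cond_4 AND role_editor -> cond_5]; (xiii) [role_editor AND can_read -> can_write]. New: cond_5, can_write.
Round 5: (xii) [can_write AND role_viewer AND member_of_group -> role_admin]. New: role_admin.
Derived: role_admin (round 5), break_glass (round 1), can_invite (round 2), token_valid (round 1). cond_3 never appears in any round.

cond_3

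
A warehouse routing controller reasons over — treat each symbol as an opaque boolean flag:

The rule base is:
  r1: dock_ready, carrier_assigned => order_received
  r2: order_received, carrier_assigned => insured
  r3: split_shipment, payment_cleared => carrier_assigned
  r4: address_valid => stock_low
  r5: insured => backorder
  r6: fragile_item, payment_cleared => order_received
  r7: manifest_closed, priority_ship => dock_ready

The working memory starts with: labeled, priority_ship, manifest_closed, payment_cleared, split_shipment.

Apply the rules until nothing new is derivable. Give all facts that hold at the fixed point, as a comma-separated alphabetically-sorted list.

Round 1: r3 [split_shipment, payment_cleared => carrier_assigned]; r7 [manifest_closed, priority_ship => dock_ready]. New: carrier_assigned, dock_ready.
Round 2: r1 [dock_ready, carrier_assigned => order_received]. New: order_received.
Round 3: r2 [order_received, carrier_assigned => insured]. New: insured.
Round 4: r5 [insured => backorder]. New: backorder.

backorder, carrier_assigned, dock_ready, insured, labeled, manifest_closed, order_received, payment_cleared, priority_ship, split_shipment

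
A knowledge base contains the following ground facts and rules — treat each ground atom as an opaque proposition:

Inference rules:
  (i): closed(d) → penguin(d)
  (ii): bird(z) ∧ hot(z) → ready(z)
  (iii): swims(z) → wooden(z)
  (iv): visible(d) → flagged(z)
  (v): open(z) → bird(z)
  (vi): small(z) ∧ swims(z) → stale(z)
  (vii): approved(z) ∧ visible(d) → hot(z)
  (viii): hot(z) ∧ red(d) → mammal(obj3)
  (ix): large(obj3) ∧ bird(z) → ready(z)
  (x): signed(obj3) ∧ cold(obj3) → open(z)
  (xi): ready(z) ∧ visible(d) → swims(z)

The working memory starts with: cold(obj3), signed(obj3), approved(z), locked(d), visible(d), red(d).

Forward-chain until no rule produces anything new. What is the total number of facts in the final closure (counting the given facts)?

Round 1: (iv) [visible(d) → flagged(z)]; (vii) [approved(z) ∧ visible(d) → hot(z)]; (x) [signed(obj3) ∧ cold(obj3) → open(z)]. Adds flagged(z), hot(z), open(z).
Round 2: (v) [open(z) → bird(z)]; (viii) [hot(z) ∧ red(d) → mammal(obj3)]. Adds bird(z), mammal(obj3).
Round 3: (ii) [bird(z) ∧ hot(z) → ready(z)]. Adds ready(z).
Round 4: (xi) [ready(z) ∧ visible(d) → swims(z)]. Adds swims(z).
Round 5: (iii) [swims(z) → wooden(z)]. Adds wooden(z).
Closure: {approved(z), bird(z), cold(obj3), flagged(z), hot(z), locked(d), mammal(obj3), open(z), ready(z), red(d), signed(obj3), swims(z), visible(d), wooden(z)} — 14 facts.

14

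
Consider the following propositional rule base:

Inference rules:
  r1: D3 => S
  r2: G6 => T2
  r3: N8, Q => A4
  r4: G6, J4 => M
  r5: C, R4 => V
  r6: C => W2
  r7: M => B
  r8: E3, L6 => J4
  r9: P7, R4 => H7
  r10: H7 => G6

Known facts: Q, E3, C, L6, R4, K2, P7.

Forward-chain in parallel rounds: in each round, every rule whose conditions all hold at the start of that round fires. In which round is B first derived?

4

Round 1 fires r5, r6, r8, r9, giving V, W2, J4, H7.
Round 2 fires r10, giving G6.
Round 3 fires r2, r4, giving T2, M.
Round 4 fires r7, giving B.
B first appears in round 4.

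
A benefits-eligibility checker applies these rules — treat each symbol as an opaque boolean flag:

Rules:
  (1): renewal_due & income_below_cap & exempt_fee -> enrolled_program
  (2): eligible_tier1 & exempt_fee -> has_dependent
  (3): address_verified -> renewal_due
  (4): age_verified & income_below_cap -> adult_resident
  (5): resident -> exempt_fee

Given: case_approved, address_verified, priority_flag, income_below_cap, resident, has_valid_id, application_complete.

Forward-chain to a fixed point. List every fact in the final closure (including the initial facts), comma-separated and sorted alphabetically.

[1] (3) [address_verified -> renewal_due]; (5) [resident -> exempt_fee]. ⇒ new: renewal_due, exempt_fee.
[2] (1) [renewal_due & income_below_cap & exempt_fee -> enrolled_program]. ⇒ new: enrolled_program.

address_verified, application_complete, case_approved, enrolled_program, exempt_fee, has_valid_id, income_below_cap, priority_flag, renewal_due, resident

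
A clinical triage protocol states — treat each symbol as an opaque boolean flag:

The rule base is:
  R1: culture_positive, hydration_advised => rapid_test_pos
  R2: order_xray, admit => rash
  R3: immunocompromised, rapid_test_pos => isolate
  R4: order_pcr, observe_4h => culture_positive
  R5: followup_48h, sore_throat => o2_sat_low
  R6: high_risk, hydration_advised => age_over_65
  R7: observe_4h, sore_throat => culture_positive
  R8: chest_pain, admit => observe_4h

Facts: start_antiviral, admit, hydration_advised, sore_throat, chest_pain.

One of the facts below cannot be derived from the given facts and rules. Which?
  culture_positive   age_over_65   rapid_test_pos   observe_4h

age_over_65

Round 1: R8 [chest_pain, admit => observe_4h]. New: observe_4h.
Round 2: R7 [observe_4h, sore_throat => culture_positive]. New: culture_positive.
Round 3: R1 [culture_positive, hydration_advised => rapid_test_pos]. New: rapid_test_pos.
Derived: observe_4h (round 1), rapid_test_pos (round 3), culture_positive (round 2). age_over_65 never appears in any round.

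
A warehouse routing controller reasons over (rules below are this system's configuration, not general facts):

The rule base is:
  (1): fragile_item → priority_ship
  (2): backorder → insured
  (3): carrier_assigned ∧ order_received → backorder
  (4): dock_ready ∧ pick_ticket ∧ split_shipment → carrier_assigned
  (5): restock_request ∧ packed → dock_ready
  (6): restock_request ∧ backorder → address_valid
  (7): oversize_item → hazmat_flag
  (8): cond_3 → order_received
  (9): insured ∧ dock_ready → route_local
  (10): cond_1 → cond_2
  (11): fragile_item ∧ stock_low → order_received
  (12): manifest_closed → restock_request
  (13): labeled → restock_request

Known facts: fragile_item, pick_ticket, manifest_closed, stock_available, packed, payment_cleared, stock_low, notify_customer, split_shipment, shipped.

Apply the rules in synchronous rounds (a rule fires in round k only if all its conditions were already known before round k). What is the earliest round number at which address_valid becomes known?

5

[1] (1) [fragile_item → priority_ship]; (11) [fragile_item ∧ stock_low → order_received]; (12) [manifest_closed → restock_request]. ⇒ new: priority_ship, order_received, restock_request.
[2] (5) [restock_request ∧ packed → dock_ready]. ⇒ new: dock_ready.
[3] (4) [dock_ready ∧ pick_ticket ∧ split_shipment → carrier_assigned]. ⇒ new: carrier_assigned.
[4] (3) [carrier_assigned ∧ order_received → backorder]. ⇒ new: backorder.
[5] (2) [backorder → insured]; (6) [restock_request ∧ backorder → address_valid]. ⇒ new: insured, address_valid.
address_valid first appears in round 5.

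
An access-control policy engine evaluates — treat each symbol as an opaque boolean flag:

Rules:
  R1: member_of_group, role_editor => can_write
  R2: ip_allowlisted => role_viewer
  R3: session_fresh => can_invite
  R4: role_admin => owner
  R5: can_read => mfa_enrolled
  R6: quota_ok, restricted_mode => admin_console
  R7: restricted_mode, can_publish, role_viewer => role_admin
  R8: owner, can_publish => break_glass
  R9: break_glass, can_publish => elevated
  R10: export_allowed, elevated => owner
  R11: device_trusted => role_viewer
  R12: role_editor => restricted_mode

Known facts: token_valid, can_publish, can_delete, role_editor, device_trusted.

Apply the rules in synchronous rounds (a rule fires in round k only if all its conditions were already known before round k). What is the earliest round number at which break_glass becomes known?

[1] R11 [device_trusted => role_viewer]; R12 [role_editor => restricted_mode]. ⇒ new: role_viewer, restricted_mode.
[2] R7 [restricted_mode, can_publish, role_viewer => role_admin]. ⇒ new: role_admin.
[3] R4 [role_admin => owner]. ⇒ new: owner.
[4] R8 [owner, can_publish => break_glass]. ⇒ new: break_glass.
break_glass first appears in round 4.

4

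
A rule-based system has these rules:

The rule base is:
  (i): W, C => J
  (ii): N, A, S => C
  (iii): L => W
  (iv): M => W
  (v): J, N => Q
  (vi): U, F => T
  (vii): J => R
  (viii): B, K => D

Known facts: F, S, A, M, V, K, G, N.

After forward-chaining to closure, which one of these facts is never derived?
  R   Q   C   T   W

T

Round 1 fires (ii), (iv), giving C, W.
Round 2 fires (i), giving J.
Round 3 fires (v), (vii), giving Q, R.
Derived: C (round 1), R (round 3), W (round 1), Q (round 3). T never appears in any round.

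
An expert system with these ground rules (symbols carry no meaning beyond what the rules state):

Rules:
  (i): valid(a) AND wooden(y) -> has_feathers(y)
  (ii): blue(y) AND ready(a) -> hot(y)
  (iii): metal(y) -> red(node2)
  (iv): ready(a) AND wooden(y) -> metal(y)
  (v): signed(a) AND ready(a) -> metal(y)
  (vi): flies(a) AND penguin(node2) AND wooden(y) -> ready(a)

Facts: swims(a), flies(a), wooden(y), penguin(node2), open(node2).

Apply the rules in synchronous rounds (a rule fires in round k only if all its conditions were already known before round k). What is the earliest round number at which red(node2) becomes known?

Round 1: (vi) [flies(a) AND penguin(node2) AND wooden(y) -> ready(a)]. Adds ready(a).
Round 2: (iv) [ready(a) AND wooden(y) -> metal(y)]. Adds metal(y).
Round 3: (iii) [metal(y) -> red(node2)]. Adds red(node2).
red(node2) first appears in round 3.

3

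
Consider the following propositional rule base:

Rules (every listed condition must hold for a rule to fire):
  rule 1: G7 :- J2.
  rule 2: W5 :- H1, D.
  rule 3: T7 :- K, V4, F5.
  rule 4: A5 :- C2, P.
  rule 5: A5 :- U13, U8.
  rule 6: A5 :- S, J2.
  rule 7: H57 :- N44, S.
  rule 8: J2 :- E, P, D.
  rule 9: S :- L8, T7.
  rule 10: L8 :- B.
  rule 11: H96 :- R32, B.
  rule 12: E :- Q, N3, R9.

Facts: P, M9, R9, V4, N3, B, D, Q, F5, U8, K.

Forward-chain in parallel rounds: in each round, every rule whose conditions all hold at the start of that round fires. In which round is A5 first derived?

[1] rule 3 [T7 :- K, V4, F5.]; rule 10 [L8 :- B.]; rule 12 [E :- Q, N3, R9.]. ⇒ new: T7, L8, E.
[2] rule 8 [J2 :- E, P, D.]; rule 9 [S :- L8, T7.]. ⇒ new: J2, S.
[3] rule 1 [G7 :- J2.]; rule 6 [A5 :- S, J2.]. ⇒ new: G7, A5.
A5 first appears in round 3.

3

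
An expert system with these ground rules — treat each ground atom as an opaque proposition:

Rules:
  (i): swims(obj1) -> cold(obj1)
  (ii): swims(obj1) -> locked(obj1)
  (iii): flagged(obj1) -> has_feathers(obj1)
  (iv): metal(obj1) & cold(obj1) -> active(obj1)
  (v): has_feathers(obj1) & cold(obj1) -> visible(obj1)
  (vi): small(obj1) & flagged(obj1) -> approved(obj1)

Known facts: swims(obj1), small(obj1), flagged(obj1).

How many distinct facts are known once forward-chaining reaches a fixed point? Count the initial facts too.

Round 1: (i) [swims(obj1) -> cold(obj1)]; (ii) [swims(obj1) -> locked(obj1)]; (iii) [flagged(obj1) -> has_feathers(obj1)]; (vi) [small(obj1) & flagged(obj1) -> approved(obj1)]. Adds cold(obj1), locked(obj1), has_feathers(obj1), approved(obj1).
Round 2: (v) [has_feathers(obj1) & cold(obj1) -> visible(obj1)]. Adds visible(obj1).
Closure: {approved(obj1), cold(obj1), flagged(obj1), has_feathers(obj1), locked(obj1), small(obj1), swims(obj1), visible(obj1)} — 8 facts.

8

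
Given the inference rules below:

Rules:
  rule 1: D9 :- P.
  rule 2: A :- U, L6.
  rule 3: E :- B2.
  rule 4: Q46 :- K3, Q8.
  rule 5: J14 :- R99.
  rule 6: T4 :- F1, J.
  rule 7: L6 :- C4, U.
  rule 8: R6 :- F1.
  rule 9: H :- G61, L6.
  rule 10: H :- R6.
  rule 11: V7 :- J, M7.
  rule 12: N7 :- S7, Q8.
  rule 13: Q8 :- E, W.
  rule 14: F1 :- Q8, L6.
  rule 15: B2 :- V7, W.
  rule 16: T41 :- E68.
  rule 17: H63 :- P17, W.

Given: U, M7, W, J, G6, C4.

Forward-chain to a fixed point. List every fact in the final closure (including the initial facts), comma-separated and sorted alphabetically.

A, B2, C4, E, F1, G6, H, J, L6, M7, Q8, R6, T4, U, V7, W

Round 1: rule 7 [L6 :- C4, U.]; rule 11 [V7 :- J, M7.]. New: L6, V7.
Round 2: rule 2 [A :- U, L6.]; rule 15 [B2 :- V7, W.]. New: A, B2.
Round 3: rule 3 [E :- B2.]. New: E.
Round 4: rule 13 [Q8 :- E, W.]. New: Q8.
Round 5: rule 14 [F1 :- Q8, L6.]. New: F1.
Round 6: rule 6 [T4 :- F1, J.]; rule 8 [R6 :- F1.]. New: T4, R6.
Round 7: rule 10 [H :- R6.]. New: H.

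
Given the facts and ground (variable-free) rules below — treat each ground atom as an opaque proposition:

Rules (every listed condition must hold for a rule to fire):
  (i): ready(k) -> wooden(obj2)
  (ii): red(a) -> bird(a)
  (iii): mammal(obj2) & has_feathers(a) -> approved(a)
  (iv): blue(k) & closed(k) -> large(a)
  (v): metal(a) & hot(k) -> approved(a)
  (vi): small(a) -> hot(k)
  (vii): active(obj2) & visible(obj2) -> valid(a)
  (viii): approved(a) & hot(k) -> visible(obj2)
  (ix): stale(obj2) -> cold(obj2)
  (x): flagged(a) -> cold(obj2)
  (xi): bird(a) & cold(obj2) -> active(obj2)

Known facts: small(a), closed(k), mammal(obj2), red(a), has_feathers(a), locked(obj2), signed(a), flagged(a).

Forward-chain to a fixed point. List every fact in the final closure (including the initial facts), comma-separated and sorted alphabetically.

active(obj2), approved(a), bird(a), closed(k), cold(obj2), flagged(a), has_feathers(a), hot(k), locked(obj2), mammal(obj2), red(a), signed(a), small(a), valid(a), visible(obj2)

Round 1: (ii) [red(a) -> bird(a)]; (iii) [mammal(obj2) & has_feathers(a) -> approved(a)]; (vi) [small(a) -> hot(k)]; (x) [flagged(a) -> cold(obj2)]. New: bird(a), approved(a), hot(k), cold(obj2).
Round 2: (viii) [approved(a) & hot(k) -> visible(obj2)]; (xi) [bird(a) & cold(obj2) -> active(obj2)]. New: visible(obj2), active(obj2).
Round 3: (vii) [active(obj2) & visible(obj2) -> valid(a)]. New: valid(a).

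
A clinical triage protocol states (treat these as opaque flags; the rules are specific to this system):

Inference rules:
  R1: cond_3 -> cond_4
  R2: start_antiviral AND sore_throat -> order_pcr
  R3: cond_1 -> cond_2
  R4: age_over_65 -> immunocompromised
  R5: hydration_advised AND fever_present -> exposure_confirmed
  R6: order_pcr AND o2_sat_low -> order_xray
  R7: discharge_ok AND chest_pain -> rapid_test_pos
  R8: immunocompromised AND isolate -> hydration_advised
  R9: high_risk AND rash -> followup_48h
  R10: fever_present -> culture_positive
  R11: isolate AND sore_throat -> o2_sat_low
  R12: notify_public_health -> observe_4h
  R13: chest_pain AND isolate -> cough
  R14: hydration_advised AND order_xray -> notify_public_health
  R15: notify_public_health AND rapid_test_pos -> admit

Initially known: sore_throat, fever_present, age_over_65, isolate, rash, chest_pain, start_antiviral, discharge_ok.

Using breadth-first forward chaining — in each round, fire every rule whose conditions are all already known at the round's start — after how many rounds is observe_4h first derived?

Round 1 fires R2, R4, R7, R10, R11, R13, giving order_pcr, immunocompromised, rapid_test_pos, culture_positive, o2_sat_low, cough.
Round 2 fires R6, R8, giving order_xray, hydration_advised.
Round 3 fires R5, R14, giving exposure_confirmed, notify_public_health.
Round 4 fires R12, R15, giving observe_4h, admit.
observe_4h first appears in round 4.

4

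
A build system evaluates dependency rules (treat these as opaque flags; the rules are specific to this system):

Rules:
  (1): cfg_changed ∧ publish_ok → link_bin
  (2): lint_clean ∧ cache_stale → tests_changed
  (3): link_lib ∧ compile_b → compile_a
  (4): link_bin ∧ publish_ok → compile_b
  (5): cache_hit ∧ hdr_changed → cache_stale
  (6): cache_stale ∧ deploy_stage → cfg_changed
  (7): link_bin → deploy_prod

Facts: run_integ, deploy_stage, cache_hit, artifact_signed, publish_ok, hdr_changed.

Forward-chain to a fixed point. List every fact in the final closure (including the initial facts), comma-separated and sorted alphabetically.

Round 1 — (5), derive cache_stale.
Round 2 — (6), derive cfg_changed.
Round 3 — (1), derive link_bin.
Round 4 — (4), (7), derive compile_b, deploy_prod.

artifact_signed, cache_hit, cache_stale, cfg_changed, compile_b, deploy_prod, deploy_stage, hdr_changed, link_bin, publish_ok, run_integ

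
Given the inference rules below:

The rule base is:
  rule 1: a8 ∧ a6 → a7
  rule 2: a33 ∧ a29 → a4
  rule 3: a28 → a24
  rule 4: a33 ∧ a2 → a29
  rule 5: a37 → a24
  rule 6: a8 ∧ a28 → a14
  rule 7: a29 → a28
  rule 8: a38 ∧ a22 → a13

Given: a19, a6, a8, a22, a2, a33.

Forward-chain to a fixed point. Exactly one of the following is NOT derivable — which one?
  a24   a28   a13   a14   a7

Round 1: rule 1 [a8 ∧ a6 → a7]; rule 4 [a33 ∧ a2 → a29]. Adds a7, a29.
Round 2: rule 2 [a33 ∧ a29 → a4]; rule 7 [a29 → a28]. Adds a4, a28.
Round 3: rule 3 [a28 → a24]; rule 6 [a8 ∧ a28 → a14]. Adds a24, a14.
Derived: a24 (round 3), a7 (round 1), a28 (round 2), a14 (round 3). a13 never appears in any round.

a13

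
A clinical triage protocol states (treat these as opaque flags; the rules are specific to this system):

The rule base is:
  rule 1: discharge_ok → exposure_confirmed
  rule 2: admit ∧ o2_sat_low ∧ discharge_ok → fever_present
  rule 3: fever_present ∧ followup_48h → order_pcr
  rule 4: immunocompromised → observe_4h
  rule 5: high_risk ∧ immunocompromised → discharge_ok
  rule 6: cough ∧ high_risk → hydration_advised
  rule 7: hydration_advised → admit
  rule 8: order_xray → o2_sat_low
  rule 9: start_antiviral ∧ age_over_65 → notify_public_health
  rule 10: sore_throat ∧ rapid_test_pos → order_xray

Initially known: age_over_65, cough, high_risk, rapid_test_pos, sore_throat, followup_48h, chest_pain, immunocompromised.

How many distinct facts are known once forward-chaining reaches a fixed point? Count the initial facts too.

Round 1 fires rule 4, rule 5, rule 6, rule 10, giving observe_4h, discharge_ok, hydration_advised, order_xray.
Round 2 fires rule 1, rule 7, rule 8, giving exposure_confirmed, admit, o2_sat_low.
Round 3 fires rule 2, giving fever_present.
Round 4 fires rule 3, giving order_pcr.
Closure: {admit, age_over_65, chest_pain, cough, discharge_ok, exposure_confirmed, fever_present, followup_48h, high_risk, hydration_advised, immunocompromised, o2_sat_low, observe_4h, order_pcr, order_xray, rapid_test_pos, sore_throat} — 17 facts.

17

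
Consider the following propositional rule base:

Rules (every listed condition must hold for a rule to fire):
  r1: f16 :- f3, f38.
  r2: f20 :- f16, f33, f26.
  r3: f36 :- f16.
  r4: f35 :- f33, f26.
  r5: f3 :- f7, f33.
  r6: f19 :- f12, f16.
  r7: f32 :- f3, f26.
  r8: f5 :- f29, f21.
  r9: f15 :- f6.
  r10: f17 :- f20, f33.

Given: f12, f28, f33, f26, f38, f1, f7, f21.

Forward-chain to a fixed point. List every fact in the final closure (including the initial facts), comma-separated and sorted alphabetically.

Round 1 fires r4, r5, giving f35, f3.
Round 2 fires r1, r7, giving f16, f32.
Round 3 fires r2, r3, r6, giving f20, f36, f19.
Round 4 fires r10, giving f17.

f1, f12, f16, f17, f19, f20, f21, f26, f28, f3, f32, f33, f35, f36, f38, f7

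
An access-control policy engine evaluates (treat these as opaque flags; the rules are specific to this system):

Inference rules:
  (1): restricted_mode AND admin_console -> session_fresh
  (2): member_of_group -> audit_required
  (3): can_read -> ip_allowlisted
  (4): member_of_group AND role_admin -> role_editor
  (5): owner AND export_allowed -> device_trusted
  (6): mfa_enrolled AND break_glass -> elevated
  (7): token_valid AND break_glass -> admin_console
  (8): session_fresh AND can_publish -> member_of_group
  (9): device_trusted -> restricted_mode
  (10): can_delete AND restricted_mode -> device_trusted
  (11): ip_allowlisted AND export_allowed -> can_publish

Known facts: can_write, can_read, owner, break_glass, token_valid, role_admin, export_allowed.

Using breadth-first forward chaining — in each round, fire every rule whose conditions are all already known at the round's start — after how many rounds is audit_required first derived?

5

Round 1 fires (3), (5), (7), giving ip_allowlisted, device_trusted, admin_console.
Round 2 fires (9), (11), giving restricted_mode, can_publish.
Round 3 fires (1), giving session_fresh.
Round 4 fires (8), giving member_of_group.
Round 5 fires (2), (4), giving audit_required, role_editor.
audit_required first appears in round 5.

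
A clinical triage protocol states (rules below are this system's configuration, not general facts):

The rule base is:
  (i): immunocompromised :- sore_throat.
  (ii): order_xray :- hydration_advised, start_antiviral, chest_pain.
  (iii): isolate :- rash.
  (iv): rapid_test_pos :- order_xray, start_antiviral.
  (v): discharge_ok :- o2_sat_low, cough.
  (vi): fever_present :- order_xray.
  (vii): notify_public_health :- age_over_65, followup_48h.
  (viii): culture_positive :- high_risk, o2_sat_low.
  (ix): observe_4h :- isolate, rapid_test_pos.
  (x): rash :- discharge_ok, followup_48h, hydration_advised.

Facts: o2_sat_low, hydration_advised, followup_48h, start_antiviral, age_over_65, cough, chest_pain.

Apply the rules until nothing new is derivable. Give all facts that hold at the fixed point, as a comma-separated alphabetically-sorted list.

age_over_65, chest_pain, cough, discharge_ok, fever_present, followup_48h, hydration_advised, isolate, notify_public_health, o2_sat_low, observe_4h, order_xray, rapid_test_pos, rash, start_antiviral

Round 1: (ii) [order_xray :- hydration_advised, start_antiviral, chest_pain.]; (v) [discharge_ok :- o2_sat_low, cough.]; (vii) [notify_public_health :- age_over_65, followup_48h.]. Adds order_xray, discharge_ok, notify_public_health.
Round 2: (iv) [rapid_test_pos :- order_xray, start_antiviral.]; (vi) [fever_present :- order_xray.]; (x) [rash :- discharge_ok, followup_48h, hydration_advised.]. Adds rapid_test_pos, fever_present, rash.
Round 3: (iii) [isolate :- rash.]. Adds isolate.
Round 4: (ix) [observe_4h :- isolate, rapid_test_pos.]. Adds observe_4h.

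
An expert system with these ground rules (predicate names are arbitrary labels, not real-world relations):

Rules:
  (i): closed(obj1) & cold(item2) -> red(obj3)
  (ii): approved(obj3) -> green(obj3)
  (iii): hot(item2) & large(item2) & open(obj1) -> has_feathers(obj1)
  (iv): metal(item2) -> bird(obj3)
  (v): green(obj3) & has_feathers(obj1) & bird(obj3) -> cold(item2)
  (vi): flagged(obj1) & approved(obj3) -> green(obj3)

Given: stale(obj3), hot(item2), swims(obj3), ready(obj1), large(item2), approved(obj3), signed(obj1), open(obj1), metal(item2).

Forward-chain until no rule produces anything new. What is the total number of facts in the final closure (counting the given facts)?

Round 1 fires (ii), (iii), (iv), giving green(obj3), has_feathers(obj1), bird(obj3).
Round 2 fires (v), giving cold(item2).
Closure: {approved(obj3), bird(obj3), cold(item2), green(obj3), has_feathers(obj1), hot(item2), large(item2), metal(item2), open(obj1), ready(obj1), signed(obj1), stale(obj3), swims(obj3)} — 13 facts.

13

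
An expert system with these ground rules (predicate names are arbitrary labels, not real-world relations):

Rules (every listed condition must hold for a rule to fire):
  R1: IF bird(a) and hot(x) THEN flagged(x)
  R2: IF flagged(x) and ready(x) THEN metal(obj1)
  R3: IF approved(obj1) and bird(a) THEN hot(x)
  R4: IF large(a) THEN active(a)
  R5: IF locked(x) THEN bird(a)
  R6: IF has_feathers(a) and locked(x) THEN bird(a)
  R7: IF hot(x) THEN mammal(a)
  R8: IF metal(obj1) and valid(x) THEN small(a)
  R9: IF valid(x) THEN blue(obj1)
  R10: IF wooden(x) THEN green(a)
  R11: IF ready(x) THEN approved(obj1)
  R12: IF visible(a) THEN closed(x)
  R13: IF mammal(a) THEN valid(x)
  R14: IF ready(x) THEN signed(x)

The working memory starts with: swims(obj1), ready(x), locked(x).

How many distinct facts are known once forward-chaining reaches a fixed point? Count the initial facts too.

13

Round 1 fires R5, R11, R14, giving bird(a), approved(obj1), signed(x).
Round 2 fires R3, giving hot(x).
Round 3 fires R1, R7, giving flagged(x), mammal(a).
Round 4 fires R2, R13, giving metal(obj1), valid(x).
Round 5 fires R8, R9, giving small(a), blue(obj1).
Closure: {approved(obj1), bird(a), blue(obj1), flagged(x), hot(x), locked(x), mammal(a), metal(obj1), ready(x), signed(x), small(a), swims(obj1), valid(x)} — 13 facts.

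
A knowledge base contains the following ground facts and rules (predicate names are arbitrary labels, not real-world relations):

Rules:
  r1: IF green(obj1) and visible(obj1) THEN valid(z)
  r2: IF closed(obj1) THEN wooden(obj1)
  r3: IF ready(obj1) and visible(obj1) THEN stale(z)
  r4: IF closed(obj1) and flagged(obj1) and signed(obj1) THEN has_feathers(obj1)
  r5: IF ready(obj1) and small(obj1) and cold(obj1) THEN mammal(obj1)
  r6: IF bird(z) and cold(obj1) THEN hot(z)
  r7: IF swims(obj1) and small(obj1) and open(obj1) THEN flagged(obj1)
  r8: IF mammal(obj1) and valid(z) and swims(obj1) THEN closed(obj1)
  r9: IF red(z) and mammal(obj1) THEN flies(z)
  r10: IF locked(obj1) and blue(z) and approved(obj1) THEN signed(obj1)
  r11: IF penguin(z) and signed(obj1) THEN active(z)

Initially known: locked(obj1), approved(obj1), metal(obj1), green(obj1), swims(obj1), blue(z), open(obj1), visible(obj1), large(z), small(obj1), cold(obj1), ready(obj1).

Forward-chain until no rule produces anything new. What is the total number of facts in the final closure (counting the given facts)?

Round 1 fires r1, r3, r5, r7, r10, giving valid(z), stale(z), mammal(obj1), flagged(obj1), signed(obj1).
Round 2 fires r8, giving closed(obj1).
Round 3 fires r2, r4, giving wooden(obj1), has_feathers(obj1).
Closure: {approved(obj1), blue(z), closed(obj1), cold(obj1), flagged(obj1), green(obj1), has_feathers(obj1), large(z), locked(obj1), mammal(obj1), metal(obj1), open(obj1), ready(obj1), signed(obj1), small(obj1), stale(z), swims(obj1), valid(z), visible(obj1), wooden(obj1)} — 20 facts.

20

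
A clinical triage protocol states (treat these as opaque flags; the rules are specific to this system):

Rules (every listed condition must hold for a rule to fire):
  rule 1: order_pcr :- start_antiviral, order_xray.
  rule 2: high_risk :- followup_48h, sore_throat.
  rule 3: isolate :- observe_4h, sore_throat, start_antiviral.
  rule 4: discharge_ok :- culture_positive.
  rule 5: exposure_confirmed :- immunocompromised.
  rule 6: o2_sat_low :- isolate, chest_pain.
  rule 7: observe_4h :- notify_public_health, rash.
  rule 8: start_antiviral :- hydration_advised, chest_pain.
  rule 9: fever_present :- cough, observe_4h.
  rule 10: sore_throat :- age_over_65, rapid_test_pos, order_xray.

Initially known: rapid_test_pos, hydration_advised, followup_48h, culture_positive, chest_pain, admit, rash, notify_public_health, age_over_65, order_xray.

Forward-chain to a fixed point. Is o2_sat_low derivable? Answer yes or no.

yes

Round 1 — rule 4, rule 7, rule 8, rule 10, derive discharge_ok, observe_4h, start_antiviral, sore_throat.
Round 2 — rule 1, rule 2, rule 3, derive order_pcr, high_risk, isolate.
Round 3 — rule 6, derive o2_sat_low.
o2_sat_low appears in round 3, so it is derivable.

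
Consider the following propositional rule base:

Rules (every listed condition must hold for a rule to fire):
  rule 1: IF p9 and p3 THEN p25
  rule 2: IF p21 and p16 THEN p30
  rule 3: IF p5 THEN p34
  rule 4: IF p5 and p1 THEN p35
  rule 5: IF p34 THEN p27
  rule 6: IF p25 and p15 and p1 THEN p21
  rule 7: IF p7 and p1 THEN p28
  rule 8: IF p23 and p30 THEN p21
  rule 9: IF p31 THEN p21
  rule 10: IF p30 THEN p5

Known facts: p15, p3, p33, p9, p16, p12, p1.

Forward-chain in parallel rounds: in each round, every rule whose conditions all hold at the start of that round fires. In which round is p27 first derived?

[1] rule 1 [IF p9 and p3 THEN p25]. ⇒ new: p25.
[2] rule 6 [IF p25 and p15 and p1 THEN p21]. ⇒ new: p21.
[3] rule 2 [IF p21 and p16 THEN p30]. ⇒ new: p30.
[4] rule 10 [IF p30 THEN p5]. ⇒ new: p5.
[5] rule 3 [IF p5 THEN p34]; rule 4 [IF p5 and p1 THEN p35]. ⇒ new: p34, p35.
[6] rule 5 [IF p34 THEN p27]. ⇒ new: p27.
p27 first appears in round 6.

6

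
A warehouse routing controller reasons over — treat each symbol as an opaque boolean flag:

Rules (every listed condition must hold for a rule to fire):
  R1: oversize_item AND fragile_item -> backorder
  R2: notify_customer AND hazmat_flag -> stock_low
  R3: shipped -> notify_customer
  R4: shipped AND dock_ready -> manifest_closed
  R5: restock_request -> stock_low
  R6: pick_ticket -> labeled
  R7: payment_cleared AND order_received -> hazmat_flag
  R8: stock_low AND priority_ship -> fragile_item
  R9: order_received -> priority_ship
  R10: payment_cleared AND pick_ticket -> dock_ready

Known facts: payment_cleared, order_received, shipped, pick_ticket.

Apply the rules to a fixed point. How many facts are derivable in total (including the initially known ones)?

12

Round 1: R3 [shipped -> notify_customer]; R6 [pick_ticket -> labeled]; R7 [payment_cleared AND order_received -> hazmat_flag]; R9 [order_received -> priority_ship]; R10 [payment_cleared AND pick_ticket -> dock_ready]. New: notify_customer, labeled, hazmat_flag, priority_ship, dock_ready.
Round 2: R2 [notify_customer AND hazmat_flag -> stock_low]; R4 [shipped AND dock_ready -> manifest_closed]. New: stock_low, manifest_closed.
Round 3: R8 [stock_low AND priority_ship -> fragile_item]. New: fragile_item.
Closure: {dock_ready, fragile_item, hazmat_flag, labeled, manifest_closed, notify_customer, order_received, payment_cleared, pick_ticket, priority_ship, shipped, stock_low} — 12 facts.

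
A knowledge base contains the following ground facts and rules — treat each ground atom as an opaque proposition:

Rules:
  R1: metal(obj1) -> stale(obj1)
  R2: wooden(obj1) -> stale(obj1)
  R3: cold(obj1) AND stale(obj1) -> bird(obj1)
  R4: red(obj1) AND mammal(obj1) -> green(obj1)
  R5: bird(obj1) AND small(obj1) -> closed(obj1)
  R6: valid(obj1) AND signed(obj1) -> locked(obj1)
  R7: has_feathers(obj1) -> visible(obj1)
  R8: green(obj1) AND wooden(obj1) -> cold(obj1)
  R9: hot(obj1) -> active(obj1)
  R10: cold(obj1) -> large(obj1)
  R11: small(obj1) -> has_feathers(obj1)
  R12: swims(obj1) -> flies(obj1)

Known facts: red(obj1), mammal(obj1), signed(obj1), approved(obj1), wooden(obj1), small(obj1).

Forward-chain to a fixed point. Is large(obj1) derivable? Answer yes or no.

Round 1: R2 [wooden(obj1) -> stale(obj1)]; R4 [red(obj1) AND mammal(obj1) -> green(obj1)]; R11 [small(obj1) -> has_feathers(obj1)]. New: stale(obj1), green(obj1), has_feathers(obj1).
Round 2: R7 [has_feathers(obj1) -> visible(obj1)]; R8 [green(obj1) AND wooden(obj1) -> cold(obj1)]. New: visible(obj1), cold(obj1).
Round 3: R3 [cold(obj1) AND stale(obj1) -> bird(obj1)]; R10 [cold(obj1) -> large(obj1)]. New: bird(obj1), large(obj1).
Round 4: R5 [bird(obj1) AND small(obj1) -> closed(obj1)]. New: closed(obj1).
large(obj1) appears in round 3, so it is derivable.

yes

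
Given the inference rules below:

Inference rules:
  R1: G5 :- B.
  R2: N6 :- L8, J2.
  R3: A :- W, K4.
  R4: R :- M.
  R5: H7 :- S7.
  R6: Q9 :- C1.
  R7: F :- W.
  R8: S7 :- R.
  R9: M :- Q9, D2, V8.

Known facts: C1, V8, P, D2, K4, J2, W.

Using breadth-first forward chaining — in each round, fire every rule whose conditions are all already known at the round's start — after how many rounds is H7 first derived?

5

Round 1 — R3, R6, R7, derive A, Q9, F.
Round 2 — R9, derive M.
Round 3 — R4, derive R.
Round 4 — R8, derive S7.
Round 5 — R5, derive H7.
H7 first appears in round 5.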